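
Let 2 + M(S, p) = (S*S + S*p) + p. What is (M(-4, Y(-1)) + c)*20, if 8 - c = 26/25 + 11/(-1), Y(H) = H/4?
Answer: 3271/5 ≈ 654.20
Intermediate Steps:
Y(H) = H/4 (Y(H) = H*(¼) = H/4)
M(S, p) = -2 + p + S² + S*p (M(S, p) = -2 + ((S*S + S*p) + p) = -2 + ((S² + S*p) + p) = -2 + (p + S² + S*p) = -2 + p + S² + S*p)
c = 449/25 (c = 8 - (26/25 + 11/(-1)) = 8 - (26*(1/25) + 11*(-1)) = 8 - (26/25 - 11) = 8 - 1*(-249/25) = 8 + 249/25 = 449/25 ≈ 17.960)
(M(-4, Y(-1)) + c)*20 = ((-2 + (¼)*(-1) + (-4)² - (-1)) + 449/25)*20 = ((-2 - ¼ + 16 - 4*(-¼)) + 449/25)*20 = ((-2 - ¼ + 16 + 1) + 449/25)*20 = (59/4 + 449/25)*20 = (3271/100)*20 = 3271/5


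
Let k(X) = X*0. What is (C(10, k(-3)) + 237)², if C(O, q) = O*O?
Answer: 113569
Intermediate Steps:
k(X) = 0
C(O, q) = O²
(C(10, k(-3)) + 237)² = (10² + 237)² = (100 + 237)² = 337² = 113569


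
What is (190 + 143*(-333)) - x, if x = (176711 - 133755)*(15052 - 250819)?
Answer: 10127559823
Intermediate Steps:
x = -10127607252 (x = 42956*(-235767) = -10127607252)
(190 + 143*(-333)) - x = (190 + 143*(-333)) - 1*(-10127607252) = (190 - 47619) + 10127607252 = -47429 + 10127607252 = 10127559823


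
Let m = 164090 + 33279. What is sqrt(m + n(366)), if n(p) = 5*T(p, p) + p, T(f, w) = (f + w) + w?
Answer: 5*sqrt(8129) ≈ 450.80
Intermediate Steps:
T(f, w) = f + 2*w
n(p) = 16*p (n(p) = 5*(p + 2*p) + p = 5*(3*p) + p = 15*p + p = 16*p)
m = 197369
sqrt(m + n(366)) = sqrt(197369 + 16*366) = sqrt(197369 + 5856) = sqrt(203225) = 5*sqrt(8129)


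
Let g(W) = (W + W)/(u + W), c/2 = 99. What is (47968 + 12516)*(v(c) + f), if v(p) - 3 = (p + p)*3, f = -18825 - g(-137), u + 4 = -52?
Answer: -205865519824/193 ≈ -1.0667e+9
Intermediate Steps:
u = -56 (u = -4 - 52 = -56)
c = 198 (c = 2*99 = 198)
g(W) = 2*W/(-56 + W) (g(W) = (W + W)/(-56 + W) = (2*W)/(-56 + W) = 2*W/(-56 + W))
f = -3633499/193 (f = -18825 - 2*(-137)/(-56 - 137) = -18825 - 2*(-137)/(-193) = -18825 - 2*(-137)*(-1)/193 = -18825 - 1*274/193 = -18825 - 274/193 = -3633499/193 ≈ -18826.)
v(p) = 3 + 6*p (v(p) = 3 + (p + p)*3 = 3 + (2*p)*3 = 3 + 6*p)
(47968 + 12516)*(v(c) + f) = (47968 + 12516)*((3 + 6*198) - 3633499/193) = 60484*((3 + 1188) - 3633499/193) = 60484*(1191 - 3633499/193) = 60484*(-3403636/193) = -205865519824/193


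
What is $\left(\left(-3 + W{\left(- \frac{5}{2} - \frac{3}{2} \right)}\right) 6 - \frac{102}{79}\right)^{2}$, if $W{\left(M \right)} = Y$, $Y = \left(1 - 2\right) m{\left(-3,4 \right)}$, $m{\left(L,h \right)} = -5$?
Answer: $\frac{715716}{6241} \approx 114.68$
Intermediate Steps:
$Y = 5$ ($Y = \left(1 - 2\right) \left(-5\right) = \left(-1\right) \left(-5\right) = 5$)
$W{\left(M \right)} = 5$
$\left(\left(-3 + W{\left(- \frac{5}{2} - \frac{3}{2} \right)}\right) 6 - \frac{102}{79}\right)^{2} = \left(\left(-3 + 5\right) 6 - \frac{102}{79}\right)^{2} = \left(2 \cdot 6 - \frac{102}{79}\right)^{2} = \left(12 - \frac{102}{79}\right)^{2} = \left(\frac{846}{79}\right)^{2} = \frac{715716}{6241}$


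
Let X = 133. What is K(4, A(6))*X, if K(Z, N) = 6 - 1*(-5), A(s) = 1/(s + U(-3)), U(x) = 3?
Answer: 1463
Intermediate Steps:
A(s) = 1/(3 + s) (A(s) = 1/(s + 3) = 1/(3 + s))
K(Z, N) = 11 (K(Z, N) = 6 + 5 = 11)
K(4, A(6))*X = 11*133 = 1463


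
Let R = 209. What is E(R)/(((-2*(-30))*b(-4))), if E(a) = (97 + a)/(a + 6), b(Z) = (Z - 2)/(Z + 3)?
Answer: 17/4300 ≈ 0.0039535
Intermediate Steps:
b(Z) = (-2 + Z)/(3 + Z)
E(a) = (97 + a)/(6 + a)
E(R)/(((-2*(-30))*b(-4))) = ((97 + 209)/(6 + 209))/(((-2*(-30))*((-2 - 4)/(3 - 4)))) = (306/215)/((60*(-6/(-1)))) = ((1/215)*306)/((60*(-1*(-6)))) = 306/(215*((60*6))) = (306/215)/360 = (306/215)*(1/360) = 17/4300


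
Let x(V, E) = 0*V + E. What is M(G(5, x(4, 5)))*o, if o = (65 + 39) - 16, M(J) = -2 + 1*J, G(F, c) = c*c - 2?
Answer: 1848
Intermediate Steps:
x(V, E) = E (x(V, E) = 0 + E = E)
G(F, c) = -2 + c² (G(F, c) = c² - 2 = -2 + c²)
M(J) = -2 + J
o = 88 (o = 104 - 16 = 88)
M(G(5, x(4, 5)))*o = (-2 + (-2 + 5²))*88 = (-2 + (-2 + 25))*88 = (-2 + 23)*88 = 21*88 = 1848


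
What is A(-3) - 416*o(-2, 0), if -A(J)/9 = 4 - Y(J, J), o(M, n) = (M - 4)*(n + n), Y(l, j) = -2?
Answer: -54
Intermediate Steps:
o(M, n) = 2*n*(-4 + M) (o(M, n) = (-4 + M)*(2*n) = 2*n*(-4 + M))
A(J) = -54 (A(J) = -9*(4 - 1*(-2)) = -9*(4 + 2) = -9*6 = -54)
A(-3) - 416*o(-2, 0) = -54 - 832*0*(-4 - 2) = -54 - 832*0*(-6) = -54 - 416*0 = -54 + 0 = -54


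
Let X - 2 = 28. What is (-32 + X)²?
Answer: 4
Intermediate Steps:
X = 30 (X = 2 + 28 = 30)
(-32 + X)² = (-32 + 30)² = (-2)² = 4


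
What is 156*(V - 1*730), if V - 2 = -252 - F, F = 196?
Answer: -183456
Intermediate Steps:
V = -446 (V = 2 + (-252 - 1*196) = 2 + (-252 - 196) = 2 - 448 = -446)
156*(V - 1*730) = 156*(-446 - 1*730) = 156*(-446 - 730) = 156*(-1176) = -183456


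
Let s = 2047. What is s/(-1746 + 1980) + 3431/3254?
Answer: 1865948/190359 ≈ 9.8023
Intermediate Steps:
s/(-1746 + 1980) + 3431/3254 = 2047/(-1746 + 1980) + 3431/3254 = 2047/234 + 3431*(1/3254) = 2047*(1/234) + 3431/3254 = 2047/234 + 3431/3254 = 1865948/190359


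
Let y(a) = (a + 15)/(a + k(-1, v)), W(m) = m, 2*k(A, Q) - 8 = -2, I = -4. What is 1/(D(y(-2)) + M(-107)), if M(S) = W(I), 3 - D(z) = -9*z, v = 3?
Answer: 1/116 ≈ 0.0086207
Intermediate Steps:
k(A, Q) = 3 (k(A, Q) = 4 + (½)*(-2) = 4 - 1 = 3)
y(a) = (15 + a)/(3 + a) (y(a) = (a + 15)/(a + 3) = (15 + a)/(3 + a))
D(z) = 3 + 9*z (D(z) = 3 - (-9)*z = 3 + 9*z)
M(S) = -4
1/(D(y(-2)) + M(-107)) = 1/((3 + 9*((15 - 2)/(3 - 2))) - 4) = 1/((3 + 9*(13/1)) - 4) = 1/((3 + 9*(1*13)) - 4) = 1/((3 + 9*13) - 4) = 1/((3 + 117) - 4) = 1/(120 - 4) = 1/116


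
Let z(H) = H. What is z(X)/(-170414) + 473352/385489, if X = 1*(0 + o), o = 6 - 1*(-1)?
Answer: 80663109305/65692722446 ≈ 1.2279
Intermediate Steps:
o = 7 (o = 6 + 1 = 7)
X = 7 (X = 1*(0 + 7) = 1*7 = 7)
z(X)/(-170414) + 473352/385489 = 7/(-170414) + 473352/385489 = 7*(-1/170414) + 473352*(1/385489) = -7/170414 + 473352/385489 = 80663109305/65692722446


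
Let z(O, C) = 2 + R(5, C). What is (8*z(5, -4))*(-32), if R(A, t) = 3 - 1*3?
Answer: -512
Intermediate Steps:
R(A, t) = 0 (R(A, t) = 3 - 3 = 0)
z(O, C) = 2 (z(O, C) = 2 + 0 = 2)
(8*z(5, -4))*(-32) = (8*2)*(-32) = 16*(-32) = -512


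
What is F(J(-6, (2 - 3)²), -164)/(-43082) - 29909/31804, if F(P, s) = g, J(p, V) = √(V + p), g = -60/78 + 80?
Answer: -8391886057/8906169532 ≈ -0.94226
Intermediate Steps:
g = 1030/13 (g = -60*1/78 + 80 = -10/13 + 80 = 1030/13 ≈ 79.231)
F(P, s) = 1030/13
F(J(-6, (2 - 3)²), -164)/(-43082) - 29909/31804 = (1030/13)/(-43082) - 29909/31804 = (1030/13)*(-1/43082) - 29909*1/31804 = -515/280033 - 29909/31804 = -8391886057/8906169532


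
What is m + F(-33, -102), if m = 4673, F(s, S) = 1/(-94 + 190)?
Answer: 448609/96 ≈ 4673.0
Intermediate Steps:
F(s, S) = 1/96
m + F(-33, -102) = 4673 + 1/96 = 448609/96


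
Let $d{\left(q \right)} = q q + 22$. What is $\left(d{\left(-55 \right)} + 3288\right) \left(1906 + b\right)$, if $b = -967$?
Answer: $5948565$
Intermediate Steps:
$d{\left(q \right)} = 22 + q^{2}$ ($d{\left(q \right)} = q^{2} + 22 = 22 + q^{2}$)
$\left(d{\left(-55 \right)} + 3288\right) \left(1906 + b\right) = \left(\left(22 + \left(-55\right)^{2}\right) + 3288\right) \left(1906 - 967\right) = \left(\left(22 + 3025\right) + 3288\right) 939 = \left(3047 + 3288\right) 939 = 6335 \cdot 939 = 5948565$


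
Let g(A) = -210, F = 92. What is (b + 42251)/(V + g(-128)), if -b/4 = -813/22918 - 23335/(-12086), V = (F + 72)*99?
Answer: 975072973125/369916069054 ≈ 2.6359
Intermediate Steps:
V = 16236 (V = (92 + 72)*99 = 164*99 = 16236)
b = -524965612/69246737 (b = -4*(-813/22918 - 23335/(-12086)) = -4*(-813*1/22918 - 23335*(-1/12086)) = -4*(-813/22918 + 23335/12086) = -4*131241403/69246737 = -524965612/69246737 ≈ -7.5811)
(b + 42251)/(V + g(-128)) = (-524965612/69246737 + 42251)/(16236 - 210) = (2925218919375/69246737)/16026 = (2925218919375/69246737)*(1/16026) = 975072973125/369916069054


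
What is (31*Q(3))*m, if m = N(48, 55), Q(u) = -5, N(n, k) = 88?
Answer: -13640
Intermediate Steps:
m = 88
(31*Q(3))*m = (31*(-5))*88 = -155*88 = -13640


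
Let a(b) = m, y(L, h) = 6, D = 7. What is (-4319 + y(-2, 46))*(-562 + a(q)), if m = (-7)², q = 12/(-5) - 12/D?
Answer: 2212569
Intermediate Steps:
q = -144/35 (q = 12/(-5) - 12/7 = 12*(-⅕) - 12*⅐ = -12/5 - 12/7 = -144/35 ≈ -4.1143)
m = 49
a(b) = 49
(-4319 + y(-2, 46))*(-562 + a(q)) = (-4319 + 6)*(-562 + 49) = -4313*(-513) = 2212569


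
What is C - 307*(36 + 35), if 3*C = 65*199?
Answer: -52456/3 ≈ -17485.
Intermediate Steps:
C = 12935/3 (C = (65*199)/3 = (⅓)*12935 = 12935/3 ≈ 4311.7)
C - 307*(36 + 35) = 12935/3 - 307*(36 + 35) = 12935/3 - 307*71 = 12935/3 - 1*21797 = 12935/3 - 21797 = -52456/3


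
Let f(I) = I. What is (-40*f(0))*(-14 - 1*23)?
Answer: 0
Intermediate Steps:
(-40*f(0))*(-14 - 1*23) = (-40*0)*(-14 - 1*23) = 0*(-14 - 23) = 0*(-37) = 0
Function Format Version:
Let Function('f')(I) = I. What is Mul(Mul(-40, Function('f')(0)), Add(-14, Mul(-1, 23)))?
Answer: 0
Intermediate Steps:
Mul(Mul(-40, Function('f')(0)), Add(-14, Mul(-1, 23))) = Mul(Mul(-40, 0), Add(-14, Mul(-1, 23))) = Mul(0, Add(-14, -23)) = Mul(0, -37) = 0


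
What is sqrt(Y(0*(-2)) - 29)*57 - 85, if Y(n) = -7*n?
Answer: -85 + 57*I*sqrt(29) ≈ -85.0 + 306.95*I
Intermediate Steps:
sqrt(Y(0*(-2)) - 29)*57 - 85 = sqrt(-0*(-2) - 29)*57 - 85 = sqrt(-7*0 - 29)*57 - 85 = sqrt(0 - 29)*57 - 85 = sqrt(-29)*57 - 85 = (I*sqrt(29))*57 - 85 = 57*I*sqrt(29) - 85 = -85 + 57*I*sqrt(29)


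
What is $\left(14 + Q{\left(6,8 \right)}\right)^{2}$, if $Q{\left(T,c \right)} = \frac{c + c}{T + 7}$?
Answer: $\frac{39204}{169} \approx 231.98$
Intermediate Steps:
$Q{\left(T,c \right)} = \frac{2 c}{7 + T}$
$\left(14 + Q{\left(6,8 \right)}\right)^{2} = \left(14 + 2 \cdot 8 \frac{1}{7 + 6}\right)^{2} = \left(14 + 2 \cdot 8 \cdot \frac{1}{13}\right)^{2} = \left(14 + \frac{16}{13}\right)^{2} = \left(\frac{198}{13}\right)^{2} = \frac{39204}{169}$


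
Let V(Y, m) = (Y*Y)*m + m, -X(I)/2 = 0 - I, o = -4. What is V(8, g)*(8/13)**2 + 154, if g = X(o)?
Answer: -558/13 ≈ -42.923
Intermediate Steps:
X(I) = 2*I (X(I) = -2*(0 - I) = -(-2)*I = 2*I)
g = -8 (g = 2*(-4) = -8)
V(Y, m) = m + m*Y**2 (V(Y, m) = Y**2*m + m = m*Y**2 + m = m + m*Y**2)
V(8, g)*(8/13)**2 + 154 = (-8*(1 + 8**2))*(8/13)**2 + 154 = (-8*(1 + 64))*(8*(1/13))**2 + 154 = (-8*65)*(8/13)**2 + 154 = -520*64/169 + 154 = -2560/13 + 154 = -558/13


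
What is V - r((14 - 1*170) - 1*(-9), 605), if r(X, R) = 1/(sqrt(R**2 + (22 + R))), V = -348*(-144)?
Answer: 50112 - sqrt(91663)/183326 ≈ 50112.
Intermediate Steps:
V = 50112
r(X, R) = 1/sqrt(22 + R + R**2) (r(X, R) = 1/(sqrt(22 + R + R**2)) = 1/sqrt(22 + R + R**2))
V - r((14 - 1*170) - 1*(-9), 605) = 50112 - 1/sqrt(22 + 605 + 605**2) = 50112 - 1/sqrt(22 + 605 + 366025) = 50112 - 1/sqrt(366652) = 50112 - sqrt(91663)/183326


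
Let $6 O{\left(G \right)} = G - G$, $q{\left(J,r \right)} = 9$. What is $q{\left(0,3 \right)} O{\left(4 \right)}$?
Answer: $0$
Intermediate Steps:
$O{\left(G \right)} = 0$ ($O{\left(G \right)} = \frac{G - G}{6} = \frac{1}{6} \cdot 0 = 0$)
$q{\left(0,3 \right)} O{\left(4 \right)} = 9 \cdot 0 = 0$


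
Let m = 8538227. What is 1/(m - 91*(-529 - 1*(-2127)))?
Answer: 1/8392809 ≈ 1.1915e-7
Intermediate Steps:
1/(m - 91*(-529 - 1*(-2127))) = 1/(8538227 - 91*(-529 - 1*(-2127))) = 1/(8538227 - 91*(-529 + 2127)) = 1/(8538227 - 91*1598) = 1/(8538227 - 145418) = 1/8392809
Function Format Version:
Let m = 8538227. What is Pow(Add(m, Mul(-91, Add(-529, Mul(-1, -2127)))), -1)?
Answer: Rational(1, 8392809) ≈ 1.1915e-7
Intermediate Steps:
Pow(Add(m, Mul(-91, Add(-529, Mul(-1, -2127)))), -1) = Pow(Add(8538227, Mul(-91, Add(-529, Mul(-1, -2127)))), -1) = Pow(Add(8538227, Mul(-91, Add(-529, 2127))), -1) = Pow(Add(8538227, Mul(-91, 1598)), -1) = Pow(Add(8538227, -145418), -1) = Pow(8392809, -1) = Rational(1, 8392809)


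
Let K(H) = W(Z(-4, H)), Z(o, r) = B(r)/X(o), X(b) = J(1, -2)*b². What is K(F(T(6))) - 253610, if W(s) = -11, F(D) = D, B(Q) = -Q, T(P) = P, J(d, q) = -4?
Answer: -253621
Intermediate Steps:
X(b) = -4*b²
Z(o, r) = r/(4*o²) (Z(o, r) = (-r)/((-4*o²)) = (-r)*(-1/(4*o²)) = r/(4*o²))
K(H) = -11
K(F(T(6))) - 253610 = -11 - 253610 = -253621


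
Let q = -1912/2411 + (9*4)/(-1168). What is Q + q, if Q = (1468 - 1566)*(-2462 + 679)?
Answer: 123014252805/704012 ≈ 1.7473e+5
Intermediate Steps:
q = -580003/704012 (q = -1912*1/2411 + 36*(-1/1168) = -1912/2411 - 9/292 = -580003/704012 ≈ -0.82385)
Q = 174734 (Q = -98*(-1783) = 174734)
Q + q = 174734 - 580003/704012 = 123014252805/704012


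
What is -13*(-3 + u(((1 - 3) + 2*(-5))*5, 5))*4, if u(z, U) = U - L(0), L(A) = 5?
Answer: 156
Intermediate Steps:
u(z, U) = -5 + U (u(z, U) = U - 1*5 = U - 5 = -5 + U)
-13*(-3 + u(((1 - 3) + 2*(-5))*5, 5))*4 = -13*(-3 + (-5 + 5))*4 = -13*(-3 + 0)*4 = -(-39)*4 = -13*(-12) = 156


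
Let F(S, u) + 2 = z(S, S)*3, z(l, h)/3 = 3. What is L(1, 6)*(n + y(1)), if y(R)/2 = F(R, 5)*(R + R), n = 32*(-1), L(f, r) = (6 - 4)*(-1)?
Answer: -136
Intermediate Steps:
L(f, r) = -2 (L(f, r) = 2*(-1) = -2)
z(l, h) = 9 (z(l, h) = 3*3 = 9)
n = -32
F(S, u) = 25 (F(S, u) = -2 + 9*3 = -2 + 27 = 25)
y(R) = 100*R (y(R) = 2*(25*(R + R)) = 2*(25*(2*R)) = 2*(50*R) = 100*R)
L(1, 6)*(n + y(1)) = -2*(-32 + 100*1) = -2*(-32 + 100) = -2*68 = -136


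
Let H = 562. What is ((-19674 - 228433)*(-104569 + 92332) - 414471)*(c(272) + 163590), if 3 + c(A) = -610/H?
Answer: 139542632609406096/281 ≈ 4.9659e+14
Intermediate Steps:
c(A) = -1148/281 (c(A) = -3 - 610/562 = -3 - 610*1/562 = -3 - 305/281 = -1148/281)
((-19674 - 228433)*(-104569 + 92332) - 414471)*(c(272) + 163590) = ((-19674 - 228433)*(-104569 + 92332) - 414471)*(-1148/281 + 163590) = (-248107*(-12237) - 414471)*(45967642/281) = (3036085359 - 414471)*(45967642/281) = 3035670888*(45967642/281) = 139542632609406096/281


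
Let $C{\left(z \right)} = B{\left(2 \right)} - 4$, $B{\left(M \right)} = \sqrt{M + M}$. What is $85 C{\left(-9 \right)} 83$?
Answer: $-14110$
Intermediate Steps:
$B{\left(M \right)} = \sqrt{2} \sqrt{M}$ ($B{\left(M \right)} = \sqrt{2 M} = \sqrt{2} \sqrt{M}$)
$C{\left(z \right)} = -2$ ($C{\left(z \right)} = \sqrt{2} \sqrt{2} - 4 = 2 - 4 = -2$)
$85 C{\left(-9 \right)} 83 = 85 \left(-2\right) 83 = \left(-170\right) 83 = -14110$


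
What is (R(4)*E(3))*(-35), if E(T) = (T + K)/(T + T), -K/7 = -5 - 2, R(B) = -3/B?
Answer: 455/2 ≈ 227.50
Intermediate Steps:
K = 49 (K = -7*(-5 - 2) = -7*(-7) = 49)
E(T) = (49 + T)/(2*T) (E(T) = (T + 49)/(T + T) = (49 + T)/((2*T)) = (49 + T)*(1/(2*T)) = (49 + T)/(2*T))
(R(4)*E(3))*(-35) = ((-3/4)*((½)*(49 + 3)/3))*(-35) = ((-3*¼)*((½)*(⅓)*52))*(-35) = -¾*26/3*(-35) = -13/2*(-35) = 455/2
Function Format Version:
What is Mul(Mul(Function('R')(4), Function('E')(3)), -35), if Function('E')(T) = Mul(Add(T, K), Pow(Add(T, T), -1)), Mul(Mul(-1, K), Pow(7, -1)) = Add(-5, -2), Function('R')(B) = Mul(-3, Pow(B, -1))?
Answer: Rational(455, 2) ≈ 227.50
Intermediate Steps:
K = 49 (K = Mul(-7, Add(-5, -2)) = Mul(-7, -7) = 49)
Function('E')(T) = Mul(Rational(1, 2), Pow(T, -1), Add(49, T)) (Function('E')(T) = Mul(Add(T, 49), Pow(Add(T, T), -1)) = Mul(Add(49, T), Pow(Mul(2, T), -1)) = Mul(Add(49, T), Mul(Rational(1, 2), Pow(T, -1))) = Mul(Rational(1, 2), Pow(T, -1), Add(49, T)))
Mul(Mul(Function('R')(4), Function('E')(3)), -35) = Mul(Mul(Mul(-3, Pow(4, -1)), Mul(Rational(1, 2), Pow(3, -1), Add(49, 3))), -35) = Mul(Mul(Mul(-3, Rational(1, 4)), Mul(Rational(1, 2), Rational(1, 3), 52)), -35) = Mul(Mul(Rational(-3, 4), Rational(26, 3)), -35) = Mul(Rational(-13, 2), -35) = Rational(455, 2)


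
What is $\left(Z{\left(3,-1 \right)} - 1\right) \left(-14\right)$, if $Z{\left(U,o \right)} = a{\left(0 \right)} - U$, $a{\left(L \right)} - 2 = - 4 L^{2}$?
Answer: $28$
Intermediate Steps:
$a{\left(L \right)} = 2 - 4 L^{2}$
$Z{\left(U,o \right)} = 2 - U$ ($Z{\left(U,o \right)} = \left(2 - 4 \cdot 0^{2}\right) - U = \left(2 - 0\right) - U = \left(2 + 0\right) - U = 2 - U$)
$\left(Z{\left(3,-1 \right)} - 1\right) \left(-14\right) = \left(\left(2 - 3\right) - 1\right) \left(-14\right) = \left(-1 - 1\right) \left(-14\right) = \left(-2\right) \left(-14\right) = 28$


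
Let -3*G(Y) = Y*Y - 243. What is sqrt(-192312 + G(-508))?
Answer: I*sqrt(2504271)/3 ≈ 527.5*I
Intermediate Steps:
G(Y) = 81 - Y**2/3 (G(Y) = -(Y*Y - 243)/3 = -(Y**2 - 243)/3 = -(-243 + Y**2)/3 = 81 - Y**2/3)
sqrt(-192312 + G(-508)) = sqrt(-192312 + (81 - 1/3*(-508)**2)) = sqrt(-192312 + (81 - 1/3*258064)) = sqrt(-192312 + (81 - 258064/3)) = sqrt(-192312 - 257821/3) = sqrt(-834757/3) = I*sqrt(2504271)/3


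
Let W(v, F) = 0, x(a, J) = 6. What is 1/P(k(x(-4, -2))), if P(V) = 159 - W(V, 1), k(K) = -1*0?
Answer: 1/159 ≈ 0.0062893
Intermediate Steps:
k(K) = 0
P(V) = 159 (P(V) = 159 - 1*0 = 159 + 0 = 159)
1/P(k(x(-4, -2))) = 1/159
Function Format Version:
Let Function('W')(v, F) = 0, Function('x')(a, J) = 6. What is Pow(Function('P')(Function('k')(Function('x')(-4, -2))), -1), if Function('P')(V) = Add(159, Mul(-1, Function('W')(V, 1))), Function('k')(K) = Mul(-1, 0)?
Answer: Rational(1, 159) ≈ 0.0062893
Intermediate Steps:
Function('k')(K) = 0
Function('P')(V) = 159 (Function('P')(V) = Add(159, Mul(-1, 0)) = Add(159, 0) = 159)
Pow(Function('P')(Function('k')(Function('x')(-4, -2))), -1) = Pow(159, -1) = Rational(1, 159)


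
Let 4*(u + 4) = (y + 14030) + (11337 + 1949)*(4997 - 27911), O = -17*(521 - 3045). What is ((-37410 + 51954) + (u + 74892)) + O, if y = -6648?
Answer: -151949331/2 ≈ -7.5975e+7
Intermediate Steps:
O = 42908 (O = -17*(-2524) = 42908)
u = -152214019/2 (u = -4 + ((-6648 + 14030) + (11337 + 1949)*(4997 - 27911))/4 = -4 + (7382 + 13286*(-22914))/4 = -4 + (7382 - 304435404)/4 = -4 + (¼)*(-304428022) = -4 - 152214011/2 = -152214019/2 ≈ -7.6107e+7)
((-37410 + 51954) + (u + 74892)) + O = ((-37410 + 51954) + (-152214019/2 + 74892)) + 42908 = (14544 - 152064235/2) + 42908 = -152035147/2 + 42908 = -151949331/2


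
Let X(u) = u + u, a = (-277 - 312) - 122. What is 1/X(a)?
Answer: -1/1422 ≈ -0.00070324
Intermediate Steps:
a = -711 (a = -589 - 122 = -711)
X(u) = 2*u
1/X(a) = 1/(2*(-711)) = 1/(-1422) = -1/1422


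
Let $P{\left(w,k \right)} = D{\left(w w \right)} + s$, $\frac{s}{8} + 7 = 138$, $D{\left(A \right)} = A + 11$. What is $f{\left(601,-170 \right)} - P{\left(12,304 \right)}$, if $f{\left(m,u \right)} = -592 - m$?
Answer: $-2396$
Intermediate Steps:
$D{\left(A \right)} = 11 + A$
$s = 1048$ ($s = -56 + 8 \cdot 138 = -56 + 1104 = 1048$)
$P{\left(w,k \right)} = 1059 + w^{2}$ ($P{\left(w,k \right)} = \left(11 + w w\right) + 1048 = \left(11 + w^{2}\right) + 1048 = 1059 + w^{2}$)
$f{\left(601,-170 \right)} - P{\left(12,304 \right)} = \left(-592 - 601\right) - \left(1059 + 12^{2}\right) = \left(-592 - 601\right) - \left(1059 + 144\right) = -1193 - 1203 = -2396$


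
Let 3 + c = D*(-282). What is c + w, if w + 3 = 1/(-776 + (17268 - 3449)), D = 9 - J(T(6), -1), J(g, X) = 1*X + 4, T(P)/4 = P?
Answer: -22147013/13043 ≈ -1698.0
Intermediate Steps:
T(P) = 4*P
J(g, X) = 4 + X (J(g, X) = X + 4 = 4 + X)
D = 6 (D = 9 - (4 - 1) = 9 - 1*3 = 9 - 3 = 6)
c = -1695 (c = -3 + 6*(-282) = -3 - 1692 = -1695)
w = -39128/13043 (w = -3 + 1/(-776 + (17268 - 3449)) = -3 + 1/(-776 + 13819) = -3 + 1/13043 = -39128/13043 ≈ -2.9999)
c + w = -1695 - 39128/13043 = -22147013/13043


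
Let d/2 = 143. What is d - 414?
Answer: -128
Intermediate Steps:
d = 286 (d = 2*143 = 286)
d - 414 = 286 - 414 = -128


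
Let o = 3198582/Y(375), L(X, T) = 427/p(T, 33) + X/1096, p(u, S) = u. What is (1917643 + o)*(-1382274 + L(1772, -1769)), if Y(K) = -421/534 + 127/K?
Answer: 1712768820917911656825/238530974 ≈ 7.1805e+12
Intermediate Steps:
Y(K) = -421/534 + 127/K (Y(K) = -421*1/534 + 127/K = -421/534 + 127/K)
L(X, T) = 427/T + X/1096
o = -213505348500/30019 (o = 3198582/(-421/534 + 127/375) = 3198582/(-30019/66750) = 3198582*(-66750/30019) = -213505348500/30019 ≈ -7.1123e+6)
(1917643 + o)*(-1382274 + L(1772, -1769)) = (1917643 - 213505348500/30019)*(-1382274 + (427/(-1769) + (1/1096)*1772)) = -155939623283*(-1382274 + (427*(-1/1769) + 443/274))/30019 = -155939623283*(-1382274 + (-7/29 + 443/274))/30019 = -155939623283*(-1382274 + 10929/7946)/30019 = -155939623283/30019*(-10983538275/7946) = 1712768820917911656825/238530974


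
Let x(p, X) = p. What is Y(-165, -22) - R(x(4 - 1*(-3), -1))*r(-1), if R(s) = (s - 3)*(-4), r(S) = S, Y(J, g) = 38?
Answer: 22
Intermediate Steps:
R(s) = 12 - 4*s (R(s) = (-3 + s)*(-4) = 12 - 4*s)
Y(-165, -22) - R(x(4 - 1*(-3), -1))*r(-1) = 38 - (12 - 4*(4 - 1*(-3)))*(-1) = 38 - (12 - 4*(4 + 3))*(-1) = 38 - (12 - 4*7)*(-1) = 38 - (12 - 28)*(-1) = 38 - (-16)*(-1) = 38 - 1*16 = 38 - 16 = 22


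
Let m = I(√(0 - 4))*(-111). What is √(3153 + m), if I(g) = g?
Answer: √(3153 - 222*I) ≈ 56.186 - 1.9756*I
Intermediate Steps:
m = -222*I (m = √(0 - 4)*(-111) = √(-4)*(-111) = (2*I)*(-111) = -222*I ≈ -222.0*I)
√(3153 + m) = √(3153 - 222*I)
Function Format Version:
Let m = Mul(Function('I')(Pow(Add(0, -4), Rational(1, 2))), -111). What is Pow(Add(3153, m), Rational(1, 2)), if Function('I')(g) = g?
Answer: Pow(Add(3153, Mul(-222, I)), Rational(1, 2)) ≈ Add(56.186, Mul(-1.9756, I))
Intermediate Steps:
m = Mul(-222, I) (m = Mul(Pow(Add(0, -4), Rational(1, 2)), -111) = Mul(Pow(-4, Rational(1, 2)), -111) = Mul(Mul(2, I), -111) = Mul(-222, I) ≈ Mul(-222.00, I))
Pow(Add(3153, m), Rational(1, 2)) = Pow(Add(3153, Mul(-222, I)), Rational(1, 2))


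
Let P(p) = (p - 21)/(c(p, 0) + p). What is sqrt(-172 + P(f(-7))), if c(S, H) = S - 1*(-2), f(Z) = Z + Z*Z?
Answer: I*sqrt(1270306)/86 ≈ 13.106*I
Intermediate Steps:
f(Z) = Z + Z**2
c(S, H) = 2 + S (c(S, H) = S + 2 = 2 + S)
P(p) = (-21 + p)/(2 + 2*p) (P(p) = (p - 21)/((2 + p) + p) = (-21 + p)/(2 + 2*p))
sqrt(-172 + P(f(-7))) = sqrt(-172 + (-21 - 7*(1 - 7))/(2*(1 - 7*(1 - 7)))) = sqrt(-172 + (-21 - 7*(-6))/(2*(1 - 7*(-6)))) = sqrt(-172 + (-21 + 42)/(2*(1 + 42))) = sqrt(-172 + (1/2)*21/43) = sqrt(-172 + (1/2)*(1/43)*21) = sqrt(-172 + 21/86) = sqrt(-14771/86) = I*sqrt(1270306)/86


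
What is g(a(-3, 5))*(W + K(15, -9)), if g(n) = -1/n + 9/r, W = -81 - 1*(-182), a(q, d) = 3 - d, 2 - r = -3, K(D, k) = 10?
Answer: 2553/10 ≈ 255.30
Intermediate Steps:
r = 5 (r = 2 - 1*(-3) = 2 + 3 = 5)
W = 101 (W = -81 + 182 = 101)
g(n) = 9/5 - 1/n (g(n) = -1/n + 9/5 = 9/5 - 1/n)
g(a(-3, 5))*(W + K(15, -9)) = (9/5 - 1/(3 - 1*5))*(101 + 10) = (9/5 - 1/(3 - 5))*111 = (9/5 - 1/(-2))*111 = (9/5 - 1*(-½))*111 = (9/5 + ½)*111 = (23/10)*111 = 2553/10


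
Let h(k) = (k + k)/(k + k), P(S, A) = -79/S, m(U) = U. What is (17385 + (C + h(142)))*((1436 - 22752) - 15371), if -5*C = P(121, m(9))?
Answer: -385896208383/605 ≈ -6.3784e+8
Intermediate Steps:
C = 79/605 (C = -(-79)/(5*121) = -⅕*(-79/121) = 79/605 ≈ 0.13058)
h(k) = 1 (h(k) = (2*k)/((2*k)) = (2*k)*(1/(2*k)) = 1)
(17385 + (C + h(142)))*((1436 - 22752) - 15371) = (17385 + (79/605 + 1))*((1436 - 22752) - 15371) = (17385 + 684/605)*(-21316 - 15371) = (10518609/605)*(-36687) = -385896208383/605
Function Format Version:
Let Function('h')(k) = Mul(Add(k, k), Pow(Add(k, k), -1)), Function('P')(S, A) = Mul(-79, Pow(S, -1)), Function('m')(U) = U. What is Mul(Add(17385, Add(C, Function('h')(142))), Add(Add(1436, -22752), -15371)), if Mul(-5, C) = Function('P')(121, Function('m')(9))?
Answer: Rational(-385896208383, 605) ≈ -6.3784e+8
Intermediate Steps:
C = Rational(79, 605) (C = Mul(Rational(-1, 5), Mul(-79, Pow(121, -1))) = Mul(Rational(-1, 5), Mul(-79, Rational(1, 121))) = Mul(Rational(-1, 5), Rational(-79, 121)) = Rational(79, 605) ≈ 0.13058)
Function('h')(k) = 1 (Function('h')(k) = Mul(Mul(2, k), Pow(Mul(2, k), -1)) = Mul(Mul(2, k), Mul(Rational(1, 2), Pow(k, -1))) = 1)
Mul(Add(17385, Add(C, Function('h')(142))), Add(Add(1436, -22752), -15371)) = Mul(Add(17385, Add(Rational(79, 605), 1)), Add(Add(1436, -22752), -15371)) = Mul(Add(17385, Rational(684, 605)), Add(-21316, -15371)) = Mul(Rational(10518609, 605), -36687) = Rational(-385896208383, 605)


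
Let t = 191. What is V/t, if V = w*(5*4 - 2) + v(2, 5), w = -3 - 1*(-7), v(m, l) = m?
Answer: 74/191 ≈ 0.38743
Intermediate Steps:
w = 4 (w = -3 + 7 = 4)
V = 74 (V = 4*(5*4 - 2) + 2 = 4*(20 - 2) + 2 = 4*18 + 2 = 72 + 2 = 74)
V/t = 74/191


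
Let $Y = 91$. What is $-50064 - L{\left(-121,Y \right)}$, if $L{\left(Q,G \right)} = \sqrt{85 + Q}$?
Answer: $-50064 - 6 i \approx -50064.0 - 6.0 i$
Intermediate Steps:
$-50064 - L{\left(-121,Y \right)} = -50064 - \sqrt{85 - 121} = -50064 - \sqrt{-36} = -50064 - 6 i$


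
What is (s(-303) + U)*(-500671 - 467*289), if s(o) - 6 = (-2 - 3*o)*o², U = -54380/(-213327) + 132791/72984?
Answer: -5086958316683564859433/96107764 ≈ -5.2930e+13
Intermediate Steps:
U = 10765591859/5189819256 (U = -54380*(-1/213327) + 132791*(1/72984) = 54380/213327 + 132791/72984 = 10765591859/5189819256 ≈ 2.0744)
s(o) = 6 + o²*(-2 - 3*o) (s(o) = 6 + (-2 - 3*o)*o² = 6 + o²*(-2 - 3*o))
(s(-303) + U)*(-500671 - 467*289) = ((6 - 3*(-303)³ - 2*(-303)²) + 10765591859/5189819256)*(-500671 - 467*289) = ((6 - 3*(-27818127) - 2*91809) + 10765591859/5189819256)*(-500671 - 134963) = ((6 + 83454381 - 183618) + 10765591859/5189819256)*(-635634) = (83270769 + 10765591859/5189819256)*(-635634) = (432160251183719723/5189819256)*(-635634) = -5086958316683564859433/96107764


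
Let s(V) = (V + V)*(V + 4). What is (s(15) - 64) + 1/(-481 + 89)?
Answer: 198351/392 ≈ 506.00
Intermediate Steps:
s(V) = 2*V*(4 + V) (s(V) = (2*V)*(4 + V) = 2*V*(4 + V))
(s(15) - 64) + 1/(-481 + 89) = (2*15*(4 + 15) - 64) + 1/(-481 + 89) = (2*15*19 - 64) + 1/(-392) = (570 - 64) - 1/392 = 506 - 1/392 = 198351/392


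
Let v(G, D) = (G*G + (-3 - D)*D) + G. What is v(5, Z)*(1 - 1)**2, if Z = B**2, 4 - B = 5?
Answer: 0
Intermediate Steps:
B = -1 (B = 4 - 1*5 = 4 - 5 = -1)
Z = 1 (Z = (-1)**2 = 1)
v(G, D) = G + G**2 + D*(-3 - D) (v(G, D) = (G**2 + D*(-3 - D)) + G = G + G**2 + D*(-3 - D))
v(5, Z)*(1 - 1)**2 = (5 + 5**2 - 1*1**2 - 3*1)*(1 - 1)**2 = (5 + 25 - 1*1 - 3)*0**2 = (5 + 25 - 1 - 3)*0 = 26*0 = 0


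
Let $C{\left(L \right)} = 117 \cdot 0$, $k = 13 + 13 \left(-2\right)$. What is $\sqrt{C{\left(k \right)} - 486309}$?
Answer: $i \sqrt{486309} \approx 697.36 i$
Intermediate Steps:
$k = -13$ ($k = 13 - 26 = -13$)
$C{\left(L \right)} = 0$
$\sqrt{C{\left(k \right)} - 486309} = \sqrt{0 - 486309} = \sqrt{-486309} = i \sqrt{486309}$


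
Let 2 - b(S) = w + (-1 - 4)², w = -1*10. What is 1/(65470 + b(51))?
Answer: 1/65457 ≈ 1.5277e-5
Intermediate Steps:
w = -10
b(S) = -13 (b(S) = 2 - (-10 + (-1 - 4)²) = 2 - (-10 + (-5)²) = 2 - (-10 + 25) = 2 - 1*15 = 2 - 15 = -13)
1/(65470 + b(51)) = 1/(65470 - 13) = 1/65457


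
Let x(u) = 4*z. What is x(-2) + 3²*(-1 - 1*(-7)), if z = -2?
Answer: 46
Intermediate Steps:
x(u) = -8 (x(u) = 4*(-2) = -8)
x(-2) + 3²*(-1 - 1*(-7)) = -8 + 3²*(-1 - 1*(-7)) = -8 + 9*(-1 + 7) = -8 + 9*6 = -8 + 54 = 46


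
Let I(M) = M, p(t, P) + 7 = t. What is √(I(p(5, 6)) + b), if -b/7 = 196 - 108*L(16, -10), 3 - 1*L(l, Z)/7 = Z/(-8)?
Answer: √7887 ≈ 88.809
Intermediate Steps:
p(t, P) = -7 + t
L(l, Z) = 21 + 7*Z/8 (L(l, Z) = 21 - 7*Z/(-8) = 21 - 7*Z*(-1)/8 = 21 - (-7)*Z/8 = 21 + 7*Z/8)
b = 7889 (b = -7*(196 - 108*(21 + (7/8)*(-10))) = -7*(196 - 108*(21 - 35/4)) = -7*(196 - 108*49/4) = -7*(196 - 1323) = -7*(-1127) = 7889)
√(I(p(5, 6)) + b) = √((-7 + 5) + 7889) = √(-2 + 7889) = √7887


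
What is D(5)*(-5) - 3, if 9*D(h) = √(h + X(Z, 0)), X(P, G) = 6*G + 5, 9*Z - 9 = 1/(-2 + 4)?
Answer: -3 - 5*√10/9 ≈ -4.7568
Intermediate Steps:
Z = 19/18 (Z = 1 + 1/(9*(-2 + 4)) = 1 + (⅑)/2 = 1 + (⅑)*(½) = 1 + 1/18 = 19/18 ≈ 1.0556)
X(P, G) = 5 + 6*G
D(h) = √(5 + h)/9 (D(h) = √(h + (5 + 6*0))/9 = √(h + (5 + 0))/9 = √(h + 5)/9 = √(5 + h)/9)
D(5)*(-5) - 3 = (√(5 + 5)/9)*(-5) - 3 = (√10/9)*(-5) - 3 = -5*√10/9 - 3 = -3 - 5*√10/9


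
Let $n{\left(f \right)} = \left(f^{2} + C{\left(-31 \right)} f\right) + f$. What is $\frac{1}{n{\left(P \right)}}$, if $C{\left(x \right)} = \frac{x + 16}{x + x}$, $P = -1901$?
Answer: $\frac{62}{223909285} \approx 2.769 \cdot 10^{-7}$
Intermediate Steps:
$C{\left(x \right)} = \frac{16 + x}{2 x}$
$n{\left(f \right)} = f^{2} + \frac{77 f}{62}$ ($n{\left(f \right)} = \left(f^{2} + \frac{16 - 31}{2 \left(-31\right)} f\right) + f = \left(f^{2} + \frac{1}{2} \left(- \frac{1}{31}\right) \left(-15\right) f\right) + f = \left(f^{2} + \frac{15 f}{62}\right) + f = f^{2} + \frac{77 f}{62}$)
$\frac{1}{n{\left(P \right)}} = \frac{1}{\frac{1}{62} \left(-1901\right) \left(77 + 62 \left(-1901\right)\right)} = \frac{1}{\frac{1}{62} \left(-1901\right) \left(77 - 117862\right)} = \frac{1}{\frac{1}{62} \left(-1901\right) \left(-117785\right)} = \frac{1}{\frac{223909285}{62}} = \frac{62}{223909285}$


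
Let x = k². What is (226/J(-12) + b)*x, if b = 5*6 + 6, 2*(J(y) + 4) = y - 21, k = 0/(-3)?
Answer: 0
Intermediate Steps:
k = 0 (k = 0*(-⅓) = 0)
x = 0 (x = 0² = 0)
J(y) = -29/2 + y/2 (J(y) = -4 + (y - 21)/2 = -4 + (-21 + y)/2 = -4 + (-21/2 + y/2) = -29/2 + y/2)
b = 36 (b = 30 + 6 = 36)
(226/J(-12) + b)*x = (226/(-29/2 + (½)*(-12)) + 36)*0 = (226/(-29/2 - 6) + 36)*0 = (226/(-41/2) + 36)*0 = (226*(-2/41) + 36)*0 = (-452/41 + 36)*0 = (1024/41)*0 = 0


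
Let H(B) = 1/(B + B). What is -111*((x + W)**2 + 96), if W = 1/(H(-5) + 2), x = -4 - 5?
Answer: -6724047/361 ≈ -18626.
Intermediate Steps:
x = -9
H(B) = 1/(2*B)
W = 10/19 (W = 1/((1/2)/(-5) + 2) = 1/((1/2)*(-1/5) + 2) = 1/(-1/10 + 2) = 1/(19/10) = 10/19 ≈ 0.52632)
-111*((x + W)**2 + 96) = -111*((-9 + 10/19)**2 + 96) = -111*((-161/19)**2 + 96) = -111*(25921/361 + 96) = -111*60577/361 = -6724047/361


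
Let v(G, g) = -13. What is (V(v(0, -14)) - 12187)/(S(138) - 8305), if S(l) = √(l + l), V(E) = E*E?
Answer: 99809490/68972749 + 24036*√69/68972749 ≈ 1.4500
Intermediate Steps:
V(E) = E²
S(l) = √2*√l (S(l) = √(2*l) = √2*√l)
(V(v(0, -14)) - 12187)/(S(138) - 8305) = ((-13)² - 12187)/(√2*√138 - 8305) = (169 - 12187)/(2*√69 - 8305) = -12018/(-8305 + 2*√69)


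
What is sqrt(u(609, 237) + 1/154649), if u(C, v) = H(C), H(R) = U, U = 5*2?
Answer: sqrt(239163286659)/154649 ≈ 3.1623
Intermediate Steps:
U = 10
H(R) = 10
u(C, v) = 10
sqrt(u(609, 237) + 1/154649) = sqrt(10 + 1/154649) = sqrt(1546491/154649) = sqrt(239163286659)/154649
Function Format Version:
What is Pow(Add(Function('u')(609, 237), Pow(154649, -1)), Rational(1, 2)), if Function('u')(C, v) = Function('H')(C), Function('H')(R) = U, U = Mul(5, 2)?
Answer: Mul(Rational(1, 154649), Pow(239163286659, Rational(1, 2))) ≈ 3.1623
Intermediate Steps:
U = 10
Function('H')(R) = 10
Function('u')(C, v) = 10
Pow(Add(Function('u')(609, 237), Pow(154649, -1)), Rational(1, 2)) = Pow(Add(10, Pow(154649, -1)), Rational(1, 2)) = Pow(Add(10, Rational(1, 154649)), Rational(1, 2)) = Pow(Rational(1546491, 154649), Rational(1, 2)) = Mul(Rational(1, 154649), Pow(239163286659, Rational(1, 2)))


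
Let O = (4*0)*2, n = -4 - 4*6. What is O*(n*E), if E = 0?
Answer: 0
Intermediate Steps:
n = -28 (n = -4 - 24 = -28)
O = 0 (O = 0*2 = 0)
O*(n*E) = 0*(-28*0) = 0*0 = 0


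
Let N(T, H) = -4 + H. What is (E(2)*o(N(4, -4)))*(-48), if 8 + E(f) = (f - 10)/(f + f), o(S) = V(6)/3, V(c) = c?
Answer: 960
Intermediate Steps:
o(S) = 2 (o(S) = 6/3 = 6*(⅓) = 2)
E(f) = -8 + (-10 + f)/(2*f) (E(f) = -8 + (f - 10)/(f + f) = -8 + (-10 + f)/((2*f)) = -8 + (-10 + f)*(1/(2*f)) = -8 + (-10 + f)/(2*f))
(E(2)*o(N(4, -4)))*(-48) = ((-15/2 - 5/2)*2)*(-48) = -10*2*(-48) = -20*(-48) = 960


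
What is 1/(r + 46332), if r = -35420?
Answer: 1/10912 ≈ 9.1642e-5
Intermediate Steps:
1/(r + 46332) = 1/(-35420 + 46332) = 1/10912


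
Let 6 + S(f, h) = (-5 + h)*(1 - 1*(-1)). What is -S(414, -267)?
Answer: 550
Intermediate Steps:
S(f, h) = -16 + 2*h (S(f, h) = -6 + (-5 + h)*(1 - 1*(-1)) = -6 + (-5 + h)*(1 + 1) = -6 + (-5 + h)*2 = -6 + (-10 + 2*h) = -16 + 2*h)
-S(414, -267) = -(-16 + 2*(-267)) = -(-16 - 534) = -1*(-550) = 550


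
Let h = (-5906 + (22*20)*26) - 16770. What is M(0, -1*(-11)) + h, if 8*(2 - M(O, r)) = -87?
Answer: -89785/8 ≈ -11223.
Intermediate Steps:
M(O, r) = 103/8 (M(O, r) = 2 - ⅛*(-87) = 2 + 87/8 = 103/8)
h = -11236 (h = (-5906 + 440*26) - 16770 = (-5906 + 11440) - 16770 = 5534 - 16770 = -11236)
M(0, -1*(-11)) + h = 103/8 - 11236 = -89785/8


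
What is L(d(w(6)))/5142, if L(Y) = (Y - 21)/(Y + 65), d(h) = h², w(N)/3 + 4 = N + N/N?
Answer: 5/62561 ≈ 7.9922e-5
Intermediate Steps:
w(N) = -9 + 3*N (w(N) = -12 + 3*(N + N/N) = -12 + 3*(N + 1) = -12 + 3*(1 + N) = -12 + (3 + 3*N) = -9 + 3*N)
L(Y) = (-21 + Y)/(65 + Y)
L(d(w(6)))/5142 = ((-21 + (-9 + 3*6)²)/(65 + (-9 + 3*6)²))/5142 = ((-21 + (-9 + 18)²)/(65 + (-9 + 18)²))*(1/5142) = ((-21 + 9²)/(65 + 9²))*(1/5142) = ((-21 + 81)/(65 + 81))*(1/5142) = (60/146)*(1/5142) = ((1/146)*60)*(1/5142) = (30/73)*(1/5142) = 5/62561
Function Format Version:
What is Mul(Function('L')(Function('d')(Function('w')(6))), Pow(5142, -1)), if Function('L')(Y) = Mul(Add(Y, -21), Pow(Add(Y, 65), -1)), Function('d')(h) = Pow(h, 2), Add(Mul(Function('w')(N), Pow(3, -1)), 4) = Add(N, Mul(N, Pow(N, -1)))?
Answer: Rational(5, 62561) ≈ 7.9922e-5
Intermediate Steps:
Function('w')(N) = Add(-9, Mul(3, N)) (Function('w')(N) = Add(-12, Mul(3, Add(N, Mul(N, Pow(N, -1))))) = Add(-12, Mul(3, Add(N, 1))) = Add(-12, Mul(3, Add(1, N))) = Add(-12, Add(3, Mul(3, N))) = Add(-9, Mul(3, N)))
Function('L')(Y) = Mul(Pow(Add(65, Y), -1), Add(-21, Y)) (Function('L')(Y) = Mul(Add(-21, Y), Pow(Add(65, Y), -1)) = Mul(Pow(Add(65, Y), -1), Add(-21, Y)))
Mul(Function('L')(Function('d')(Function('w')(6))), Pow(5142, -1)) = Mul(Mul(Pow(Add(65, Pow(Add(-9, Mul(3, 6)), 2)), -1), Add(-21, Pow(Add(-9, Mul(3, 6)), 2))), Pow(5142, -1)) = Mul(Mul(Pow(Add(65, Pow(Add(-9, 18), 2)), -1), Add(-21, Pow(Add(-9, 18), 2))), Rational(1, 5142)) = Mul(Mul(Pow(Add(65, Pow(9, 2)), -1), Add(-21, Pow(9, 2))), Rational(1, 5142)) = Mul(Mul(Pow(Add(65, 81), -1), Add(-21, 81)), Rational(1, 5142)) = Mul(Mul(Pow(146, -1), 60), Rational(1, 5142)) = Mul(Mul(Rational(1, 146), 60), Rational(1, 5142)) = Mul(Rational(30, 73), Rational(1, 5142)) = Rational(5, 62561)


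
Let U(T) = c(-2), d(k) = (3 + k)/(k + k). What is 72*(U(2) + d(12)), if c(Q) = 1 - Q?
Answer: 261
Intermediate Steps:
d(k) = (3 + k)/(2*k) (d(k) = (3 + k)/((2*k)) = (3 + k)*(1/(2*k)) = (3 + k)/(2*k))
U(T) = 3 (U(T) = 1 - 1*(-2) = 1 + 2 = 3)
72*(U(2) + d(12)) = 72*(3 + (1/2)*(3 + 12)/12) = 72*(3 + (1/2)*(1/12)*15) = 72*(3 + 5/8) = 72*(29/8) = 261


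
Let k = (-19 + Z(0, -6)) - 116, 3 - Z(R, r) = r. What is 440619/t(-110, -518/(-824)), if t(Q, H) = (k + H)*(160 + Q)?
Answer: -90767514/1291325 ≈ -70.290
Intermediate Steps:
Z(R, r) = 3 - r
k = -126 (k = (-19 + (3 - 1*(-6))) - 116 = (-19 + (3 + 6)) - 116 = (-19 + 9) - 116 = -10 - 116 = -126)
t(Q, H) = (-126 + H)*(160 + Q)
440619/t(-110, -518/(-824)) = 440619/(-20160 - 126*(-110) + 160*(-518/(-824)) - 518/(-824)*(-110)) = 440619/(-20160 + 13860 + 160*(-518*(-1/824)) - 518*(-1/824)*(-110)) = 440619/(-20160 + 13860 + 160*(259/412) + (259/412)*(-110)) = 440619/(-20160 + 13860 + 10360/103 - 14245/206) = 440619/(-1291325/206) = 440619*(-206/1291325) = -90767514/1291325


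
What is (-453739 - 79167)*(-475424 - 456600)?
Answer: 496681181744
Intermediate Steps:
(-453739 - 79167)*(-475424 - 456600) = -532906*(-932024) = 496681181744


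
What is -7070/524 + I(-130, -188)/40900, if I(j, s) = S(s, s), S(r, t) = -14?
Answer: -18073146/1339475 ≈ -13.493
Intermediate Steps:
I(j, s) = -14
-7070/524 + I(-130, -188)/40900 = -7070/524 - 14/40900 = -7070*1/524 - 14*1/40900 = -3535/262 - 7/20450 = -18073146/1339475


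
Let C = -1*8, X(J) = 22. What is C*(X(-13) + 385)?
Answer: -3256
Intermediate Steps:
C = -8
C*(X(-13) + 385) = -8*(22 + 385) = -8*407 = -3256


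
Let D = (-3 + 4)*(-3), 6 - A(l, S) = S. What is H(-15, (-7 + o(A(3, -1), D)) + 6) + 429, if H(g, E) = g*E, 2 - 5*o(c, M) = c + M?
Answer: 450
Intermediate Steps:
A(l, S) = 6 - S
D = -3 (D = 1*(-3) = -3)
o(c, M) = 2/5 - M/5 - c/5 (o(c, M) = 2/5 - (c + M)/5 = 2/5 - (M + c)/5 = 2/5 + (-M/5 - c/5) = 2/5 - M/5 - c/5)
H(g, E) = E*g
H(-15, (-7 + o(A(3, -1), D)) + 6) + 429 = ((-7 + (2/5 - 1/5*(-3) - (6 - 1*(-1))/5)) + 6)*(-15) + 429 = ((-7 + (2/5 + 3/5 - (6 + 1)/5)) + 6)*(-15) + 429 = ((-7 + (2/5 + 3/5 - 1/5*7)) + 6)*(-15) + 429 = ((-7 + (2/5 + 3/5 - 7/5)) + 6)*(-15) + 429 = ((-7 - 2/5) + 6)*(-15) + 429 = (-37/5 + 6)*(-15) + 429 = -7/5*(-15) + 429 = 21 + 429 = 450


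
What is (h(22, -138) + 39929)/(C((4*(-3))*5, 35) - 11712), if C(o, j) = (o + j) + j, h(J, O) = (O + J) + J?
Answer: -39835/11702 ≈ -3.4041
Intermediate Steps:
h(J, O) = O + 2*J (h(J, O) = (J + O) + J = O + 2*J)
C(o, j) = o + 2*j (C(o, j) = (j + o) + j = o + 2*j)
(h(22, -138) + 39929)/(C((4*(-3))*5, 35) - 11712) = ((-138 + 2*22) + 39929)/(((4*(-3))*5 + 2*35) - 11712) = ((-138 + 44) + 39929)/((-12*5 + 70) - 11712) = (-94 + 39929)/((-60 + 70) - 11712) = 39835/(10 - 11712) = 39835/(-11702) = 39835*(-1/11702) = -39835/11702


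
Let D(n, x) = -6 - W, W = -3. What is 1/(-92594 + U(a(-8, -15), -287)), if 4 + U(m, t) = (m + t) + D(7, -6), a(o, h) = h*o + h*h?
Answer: -1/92543 ≈ -1.0806e-5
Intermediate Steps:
D(n, x) = -3 (D(n, x) = -6 - 1*(-3) = -6 + 3 = -3)
a(o, h) = h**2 + h*o (a(o, h) = h*o + h**2 = h**2 + h*o)
U(m, t) = -7 + m + t (U(m, t) = -4 + ((m + t) - 3) = -4 + (-3 + m + t) = -7 + m + t)
1/(-92594 + U(a(-8, -15), -287)) = 1/(-92594 + (-7 - 15*(-15 - 8) - 287)) = 1/(-92594 + (-7 - 15*(-23) - 287)) = 1/(-92594 + (-7 + 345 - 287)) = 1/(-92594 + 51) = 1/(-92543) = -1/92543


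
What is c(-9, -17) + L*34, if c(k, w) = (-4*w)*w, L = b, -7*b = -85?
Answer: -5202/7 ≈ -743.14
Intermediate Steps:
b = 85/7 (b = -⅐*(-85) = 85/7 ≈ 12.143)
L = 85/7 ≈ 12.143
c(k, w) = -4*w²
c(-9, -17) + L*34 = -4*(-17)² + (85/7)*34 = -4*289 + 2890/7 = -1156 + 2890/7 = -5202/7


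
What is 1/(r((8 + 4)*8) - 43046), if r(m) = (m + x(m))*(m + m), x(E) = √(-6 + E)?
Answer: -12307/301265618 - 144*√10/150632809 ≈ -4.3874e-5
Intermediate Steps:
r(m) = 2*m*(m + √(-6 + m)) (r(m) = (m + √(-6 + m))*(m + m) = (m + √(-6 + m))*(2*m) = 2*m*(m + √(-6 + m)))
1/(r((8 + 4)*8) - 43046) = 1/(2*((8 + 4)*8)*((8 + 4)*8 + √(-6 + (8 + 4)*8)) - 43046) = 1/(2*(12*8)*(12*8 + √(-6 + 12*8)) - 43046) = 1/(2*96*(96 + √(-6 + 96)) - 43046) = 1/(2*96*(96 + √90) - 43046) = 1/(2*96*(96 + 3*√10) - 43046) = 1/((18432 + 576*√10) - 43046) = 1/(-24614 + 576*√10)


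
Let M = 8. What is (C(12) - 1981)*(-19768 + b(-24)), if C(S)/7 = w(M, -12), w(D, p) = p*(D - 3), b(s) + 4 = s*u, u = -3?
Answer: 47299700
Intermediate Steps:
b(s) = -4 - 3*s (b(s) = -4 + s*(-3) = -4 - 3*s)
w(D, p) = p*(-3 + D)
C(S) = -420 (C(S) = 7*(-12*(-3 + 8)) = 7*(-12*5) = 7*(-60) = -420)
(C(12) - 1981)*(-19768 + b(-24)) = (-420 - 1981)*(-19768 + (-4 - 3*(-24))) = -2401*(-19768 + (-4 + 72)) = -2401*(-19768 + 68) = -2401*(-19700) = 47299700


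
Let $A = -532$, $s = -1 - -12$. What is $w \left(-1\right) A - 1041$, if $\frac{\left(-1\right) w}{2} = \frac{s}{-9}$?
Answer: $\frac{2335}{9} \approx 259.44$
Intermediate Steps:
$s = 11$ ($s = -1 + 12 = 11$)
$w = \frac{22}{9}$ ($w = - 2 \frac{11}{-9} = - 2 \cdot 11 \left(- \frac{1}{9}\right) = \left(-2\right) \left(- \frac{11}{9}\right) = \frac{22}{9} \approx 2.4444$)
$w \left(-1\right) A - 1041 = \frac{22}{9} \left(-1\right) \left(-532\right) - 1041 = \left(- \frac{22}{9}\right) \left(-532\right) - 1041 = \frac{11704}{9} - 1041 = \frac{2335}{9}$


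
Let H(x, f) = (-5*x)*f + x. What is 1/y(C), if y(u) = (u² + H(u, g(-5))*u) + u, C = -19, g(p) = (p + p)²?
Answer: -1/179797 ≈ -5.5618e-6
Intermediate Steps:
g(p) = 4*p² (g(p) = (2*p)² = 4*p²)
H(x, f) = x - 5*f*x (H(x, f) = -5*f*x + x = x - 5*f*x)
y(u) = u - 498*u² (y(u) = (u² + (u*(1 - 20*(-5)²))*u) + u = (u² + (u*(1 - 20*25))*u) + u = (u² + (u*(1 - 5*100))*u) + u = (u² + (u*(1 - 500))*u) + u = (u² + (u*(-499))*u) + u = (u² + (-499*u)*u) + u = (u² - 499*u²) + u = -498*u² + u = u - 498*u²)
1/y(C) = 1/(-19*(1 - 498*(-19))) = 1/(-19*(1 + 9462)) = 1/(-19*9463) = 1/(-179797) = -1/179797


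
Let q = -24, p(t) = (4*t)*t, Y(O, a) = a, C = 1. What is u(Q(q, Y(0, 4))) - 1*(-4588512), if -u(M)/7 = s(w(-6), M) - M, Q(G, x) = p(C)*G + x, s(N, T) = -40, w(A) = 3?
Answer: 4588148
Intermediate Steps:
p(t) = 4*t²
Q(G, x) = x + 4*G (Q(G, x) = (4*1²)*G + x = (4*1)*G + x = 4*G + x = x + 4*G)
u(M) = 280 + 7*M (u(M) = -7*(-40 - M) = 280 + 7*M)
u(Q(q, Y(0, 4))) - 1*(-4588512) = (280 + 7*(4 + 4*(-24))) - 1*(-4588512) = (280 + 7*(4 - 96)) + 4588512 = (280 + 7*(-92)) + 4588512 = (280 - 644) + 4588512 = -364 + 4588512 = 4588148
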